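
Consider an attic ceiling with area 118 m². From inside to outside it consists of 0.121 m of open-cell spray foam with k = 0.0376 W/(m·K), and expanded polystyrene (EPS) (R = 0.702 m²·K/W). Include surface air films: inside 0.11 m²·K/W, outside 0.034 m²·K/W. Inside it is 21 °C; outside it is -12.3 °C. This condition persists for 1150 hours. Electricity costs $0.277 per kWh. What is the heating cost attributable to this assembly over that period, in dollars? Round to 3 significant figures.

0.121/0.0376 = 3.218
R_total = 0.11 + 3.218 + 0.702 + 0.034 = 4.064 m²·K/W
Q = 118 × (21 − (-12.3)) / 4.064 = 966.9 W
E = 966.9 W × 1150 h / 1000 = 1112 kWh
Cost = 1112 × 0.277 = $308

308 dollars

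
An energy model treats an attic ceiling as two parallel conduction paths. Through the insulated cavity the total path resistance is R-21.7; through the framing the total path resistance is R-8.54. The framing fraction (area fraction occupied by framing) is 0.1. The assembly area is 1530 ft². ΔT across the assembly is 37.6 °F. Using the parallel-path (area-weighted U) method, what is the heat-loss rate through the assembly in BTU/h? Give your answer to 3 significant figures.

U_eff = 0.9/21.7 + 0.1/8.54 = 0.04147 + 0.01171 = 0.05318
R_eff = 1/U_eff = 18.8 ft²·°F·h/BTU
Q = 1530 × 37.6 / 18.8 = 3060 BTU/h

3060 BTU/h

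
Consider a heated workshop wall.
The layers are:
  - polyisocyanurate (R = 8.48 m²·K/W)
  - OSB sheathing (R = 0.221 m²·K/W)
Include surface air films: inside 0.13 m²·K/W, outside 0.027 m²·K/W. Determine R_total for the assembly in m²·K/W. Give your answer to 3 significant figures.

R_total = 0.13 + 8.48 + 0.221 + 0.027 = 8.858 m²·K/W

8.86 m²·K/W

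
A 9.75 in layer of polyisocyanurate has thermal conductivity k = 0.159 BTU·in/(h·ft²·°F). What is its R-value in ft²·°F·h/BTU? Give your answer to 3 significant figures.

61.3 ft²·°F·h/BTU

R = L/k = 9.75/0.159 = 61.32 ft²·°F·h/BTU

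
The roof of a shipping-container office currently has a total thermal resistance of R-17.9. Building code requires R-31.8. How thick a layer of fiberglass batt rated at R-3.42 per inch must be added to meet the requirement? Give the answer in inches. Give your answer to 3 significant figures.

4.06 in

ΔR = 31.8 − 17.9 = 13.9 ft²·°F·h/BTU
L = ΔR / (R/in) = 13.9/3.42 = 4.064 in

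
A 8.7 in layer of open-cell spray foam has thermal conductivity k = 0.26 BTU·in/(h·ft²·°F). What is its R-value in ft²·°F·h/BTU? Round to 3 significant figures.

R = L/k = 8.7/0.26 = 33.46 ft²·°F·h/BTU

33.5 ft²·°F·h/BTU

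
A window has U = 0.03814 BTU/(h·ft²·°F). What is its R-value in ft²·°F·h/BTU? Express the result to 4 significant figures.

R = 1/U = 1/0.03814 = 26.219

26.22 ft²·°F·h/BTU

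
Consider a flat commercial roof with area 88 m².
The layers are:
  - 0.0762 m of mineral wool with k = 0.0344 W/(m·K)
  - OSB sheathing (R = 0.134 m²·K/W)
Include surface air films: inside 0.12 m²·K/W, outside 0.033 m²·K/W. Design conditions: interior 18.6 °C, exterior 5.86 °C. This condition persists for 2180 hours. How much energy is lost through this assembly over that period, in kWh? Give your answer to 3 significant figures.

0.0762/0.0344 = 2.215
R_total = 0.12 + 2.215 + 0.134 + 0.033 = 2.502 m²·K/W
Q = 88 × (18.6 − 5.86) / 2.502 = 448.1 W
E = 448.1 W × 2180 h / 1000 = 976.8 kWh

977 kWh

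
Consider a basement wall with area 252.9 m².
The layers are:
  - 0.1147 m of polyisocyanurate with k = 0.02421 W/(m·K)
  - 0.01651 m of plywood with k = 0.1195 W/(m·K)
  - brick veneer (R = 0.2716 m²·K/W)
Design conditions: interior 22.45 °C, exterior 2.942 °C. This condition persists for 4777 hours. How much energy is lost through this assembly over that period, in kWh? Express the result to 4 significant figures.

0.1147/0.02421 = 4.7377
0.01651/0.1195 = 0.13816
R_total = 4.7377 + 0.13816 + 0.2716 = 5.1475 m²·K/W
Q = 252.9 × (22.45 − 2.942) / 5.1475 = 958.45 W
E = 958.45 W × 4777 h / 1000 = 4578.5 kWh

4578 kWh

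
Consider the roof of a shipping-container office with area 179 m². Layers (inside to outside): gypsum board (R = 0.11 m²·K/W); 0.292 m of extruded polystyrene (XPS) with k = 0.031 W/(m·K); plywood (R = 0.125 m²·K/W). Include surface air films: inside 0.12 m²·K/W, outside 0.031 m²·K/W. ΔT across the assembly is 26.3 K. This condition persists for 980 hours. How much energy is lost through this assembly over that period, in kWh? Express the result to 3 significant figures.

471 kWh

0.292/0.031 = 9.419
R_total = 0.12 + 0.11 + 9.419 + 0.125 + 0.031 = 9.805 m²·K/W
Q = 179 × 26.3 / 9.805 = 480.1 W
E = 480.1 W × 980 h / 1000 = 470.5 kWh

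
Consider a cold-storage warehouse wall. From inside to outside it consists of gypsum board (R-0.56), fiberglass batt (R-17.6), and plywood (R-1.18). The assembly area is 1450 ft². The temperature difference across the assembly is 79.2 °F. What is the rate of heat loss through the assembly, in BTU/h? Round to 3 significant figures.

R_total = 0.56 + 17.6 + 1.18 = 19.34 ft²·°F·h/BTU
Q = A·ΔT/R = 1450 × 79.2 / 19.34 = 5938 BTU/h

5940 BTU/h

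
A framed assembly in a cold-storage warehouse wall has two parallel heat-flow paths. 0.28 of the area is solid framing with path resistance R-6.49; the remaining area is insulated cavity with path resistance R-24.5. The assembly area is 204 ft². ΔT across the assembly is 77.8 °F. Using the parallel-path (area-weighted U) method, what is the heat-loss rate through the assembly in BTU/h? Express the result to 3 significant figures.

U_eff = 0.72/24.5 + 0.28/6.49 = 0.02939 + 0.04314 = 0.07253
R_eff = 1/U_eff = 13.79 ft²·°F·h/BTU
Q = 204 × 77.8 / 13.79 = 1151 BTU/h

1150 BTU/h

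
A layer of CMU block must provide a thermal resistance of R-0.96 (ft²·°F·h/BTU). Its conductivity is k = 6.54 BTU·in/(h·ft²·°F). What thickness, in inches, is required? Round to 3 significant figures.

L = R × k = 0.96 × 6.54 = 6.278 in

6.28 in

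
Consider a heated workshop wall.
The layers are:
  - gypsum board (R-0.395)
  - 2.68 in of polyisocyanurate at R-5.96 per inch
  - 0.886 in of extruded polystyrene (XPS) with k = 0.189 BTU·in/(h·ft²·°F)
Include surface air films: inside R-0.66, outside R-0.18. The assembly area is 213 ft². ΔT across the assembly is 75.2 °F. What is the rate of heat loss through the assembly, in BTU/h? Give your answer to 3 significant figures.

732 BTU/h

2.68 × 5.96 = 15.97
0.886/0.189 = 4.688
R_total = 0.66 + 0.395 + 15.97 + 4.688 + 0.18 = 21.9 ft²·°F·h/BTU
Q = A·ΔT/R = 213 × 75.2 / 21.9 = 731.5 BTU/h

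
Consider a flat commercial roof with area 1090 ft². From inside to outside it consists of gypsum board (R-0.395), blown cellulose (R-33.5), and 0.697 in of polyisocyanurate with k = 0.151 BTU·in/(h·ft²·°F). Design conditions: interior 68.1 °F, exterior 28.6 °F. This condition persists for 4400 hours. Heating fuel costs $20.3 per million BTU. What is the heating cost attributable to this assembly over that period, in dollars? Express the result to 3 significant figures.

99.9 dollars

0.697/0.151 = 4.616
R_total = 0.395 + 33.5 + 4.616 = 38.51 ft²·°F·h/BTU
Q = 1090 × (68.1 − 28.6) / 38.51 = 1118 BTU/h
E = 1118 × 4400 = 4919000 BTU
Cost = 4919000/10⁶ × 20.3 = $99.86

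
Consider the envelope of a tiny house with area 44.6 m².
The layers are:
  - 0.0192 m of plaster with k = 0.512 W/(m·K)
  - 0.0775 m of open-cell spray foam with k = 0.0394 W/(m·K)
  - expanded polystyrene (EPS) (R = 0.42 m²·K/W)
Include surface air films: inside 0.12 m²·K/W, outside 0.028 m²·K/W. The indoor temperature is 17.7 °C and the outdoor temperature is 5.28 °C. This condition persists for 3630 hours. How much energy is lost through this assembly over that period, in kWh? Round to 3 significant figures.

782 kWh

0.0192/0.512 = 0.0375
0.0775/0.0394 = 1.967
R_total = 0.12 + 0.0375 + 1.967 + 0.42 + 0.028 = 2.573 m²·K/W
Q = 44.6 × (17.7 − 5.28) / 2.573 = 215.3 W
E = 215.3 W × 3630 h / 1000 = 781.6 kWh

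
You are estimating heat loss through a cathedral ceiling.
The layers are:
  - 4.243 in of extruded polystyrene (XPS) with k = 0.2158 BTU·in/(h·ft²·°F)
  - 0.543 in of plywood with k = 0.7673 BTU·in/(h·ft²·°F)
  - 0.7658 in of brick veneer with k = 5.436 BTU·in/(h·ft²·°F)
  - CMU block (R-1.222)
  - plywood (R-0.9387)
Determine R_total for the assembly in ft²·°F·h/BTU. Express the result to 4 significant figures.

4.243/0.2158 = 19.662
0.543/0.7673 = 0.70768
0.7658/5.436 = 0.14088
R_total = 19.662 + 0.70768 + 0.14088 + 1.222 + 0.9387 = 22.671 ft²·°F·h/BTU

22.67 ft²·°F·h/BTU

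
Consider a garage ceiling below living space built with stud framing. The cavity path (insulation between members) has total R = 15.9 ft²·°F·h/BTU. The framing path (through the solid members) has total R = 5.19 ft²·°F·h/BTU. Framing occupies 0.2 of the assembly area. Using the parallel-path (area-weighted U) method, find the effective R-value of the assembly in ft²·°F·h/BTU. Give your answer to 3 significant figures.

U_eff = 0.8/15.9 + 0.2/5.19 = 0.05031 + 0.03854 = 0.08885
R_eff = 1/U_eff = 11.25 ft²·°F·h/BTU

11.3 ft²·°F·h/BTU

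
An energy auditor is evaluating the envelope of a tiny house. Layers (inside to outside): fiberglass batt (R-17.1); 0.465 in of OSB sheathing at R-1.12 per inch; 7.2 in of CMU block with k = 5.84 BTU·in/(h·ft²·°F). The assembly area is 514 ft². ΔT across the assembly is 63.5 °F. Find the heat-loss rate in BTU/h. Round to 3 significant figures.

1730 BTU/h

0.465 × 1.12 = 0.5208
7.2/5.84 = 1.233
R_total = 17.1 + 0.5208 + 1.233 = 18.85 ft²·°F·h/BTU
Q = A·ΔT/R = 514 × 63.5 / 18.85 = 1731 BTU/h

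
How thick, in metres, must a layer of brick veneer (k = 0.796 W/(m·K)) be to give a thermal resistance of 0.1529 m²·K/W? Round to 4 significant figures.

L = R·k = 0.1529 × 0.796 = 0.12171 m

0.1217 m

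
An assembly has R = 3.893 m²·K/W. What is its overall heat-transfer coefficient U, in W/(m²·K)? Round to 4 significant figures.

0.2569 W/(m²·K)

U = 1/R = 1/3.893 = 0.25687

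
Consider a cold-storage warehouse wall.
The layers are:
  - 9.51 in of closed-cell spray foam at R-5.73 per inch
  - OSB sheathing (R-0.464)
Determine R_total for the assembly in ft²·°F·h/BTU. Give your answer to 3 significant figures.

9.51 × 5.73 = 54.49
R_total = 54.49 + 0.464 = 54.96 ft²·°F·h/BTU

55.0 ft²·°F·h/BTU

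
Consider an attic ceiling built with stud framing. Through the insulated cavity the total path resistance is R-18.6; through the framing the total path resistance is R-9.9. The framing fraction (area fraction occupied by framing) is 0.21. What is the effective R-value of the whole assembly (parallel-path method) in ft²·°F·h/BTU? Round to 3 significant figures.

U_eff = 0.79/18.6 + 0.21/9.9 = 0.04247 + 0.02121 = 0.06369
R_eff = 1/U_eff = 15.7 ft²·°F·h/BTU

15.7 ft²·°F·h/BTU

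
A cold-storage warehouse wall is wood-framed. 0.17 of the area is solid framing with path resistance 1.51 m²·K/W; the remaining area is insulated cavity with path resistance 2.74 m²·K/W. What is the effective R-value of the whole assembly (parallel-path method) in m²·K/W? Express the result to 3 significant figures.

U_eff = 0.83/2.74 + 0.17/1.51 = 0.3029 + 0.1126 = 0.4155
R_eff = 1/U_eff = 2.407 m²·K/W

2.41 m²·K/W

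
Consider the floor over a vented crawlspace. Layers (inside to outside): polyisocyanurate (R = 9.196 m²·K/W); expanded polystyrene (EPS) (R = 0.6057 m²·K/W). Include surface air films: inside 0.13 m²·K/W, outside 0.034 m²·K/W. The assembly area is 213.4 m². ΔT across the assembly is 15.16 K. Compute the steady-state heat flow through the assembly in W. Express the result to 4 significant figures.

R_total = 0.13 + 9.196 + 0.6057 + 0.034 = 9.9657 m²·K/W
Q = A·ΔT/R = 213.4 × 15.16 / 9.9657 = 324.63 W

324.6 W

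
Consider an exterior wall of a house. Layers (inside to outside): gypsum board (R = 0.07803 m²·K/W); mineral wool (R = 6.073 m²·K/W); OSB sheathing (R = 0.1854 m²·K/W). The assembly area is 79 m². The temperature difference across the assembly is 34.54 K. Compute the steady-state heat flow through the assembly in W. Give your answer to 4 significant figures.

430.6 W

R_total = 0.07803 + 6.073 + 0.1854 = 6.3364 m²·K/W
Q = A·ΔT/R = 79 × 34.54 / 6.3364 = 430.63 W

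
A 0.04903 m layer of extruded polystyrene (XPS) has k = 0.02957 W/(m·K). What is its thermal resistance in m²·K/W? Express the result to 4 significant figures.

1.658 m²·K/W

R = L/k = 0.04903/0.02957 = 1.6581 m²·K/W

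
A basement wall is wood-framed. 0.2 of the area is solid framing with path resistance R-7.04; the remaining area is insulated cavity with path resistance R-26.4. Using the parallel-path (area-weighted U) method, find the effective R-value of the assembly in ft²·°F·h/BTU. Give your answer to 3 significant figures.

17.0 ft²·°F·h/BTU

U_eff = 0.8/26.4 + 0.2/7.04 = 0.0303 + 0.02841 = 0.05871
R_eff = 1/U_eff = 17.03 ft²·°F·h/BTU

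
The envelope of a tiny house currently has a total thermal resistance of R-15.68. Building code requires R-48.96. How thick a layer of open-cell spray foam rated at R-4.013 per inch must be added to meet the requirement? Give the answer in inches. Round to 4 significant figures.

8.293 in

ΔR = 48.96 − 15.68 = 33.28 ft²·°F·h/BTU
L = ΔR / (R/in) = 33.28/4.013 = 8.293 in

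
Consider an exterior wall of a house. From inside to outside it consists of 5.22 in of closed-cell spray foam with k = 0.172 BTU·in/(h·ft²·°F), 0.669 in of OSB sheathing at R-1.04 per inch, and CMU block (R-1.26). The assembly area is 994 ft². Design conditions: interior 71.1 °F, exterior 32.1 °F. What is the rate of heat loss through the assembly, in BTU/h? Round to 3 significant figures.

1200 BTU/h

5.22/0.172 = 30.35
0.669 × 1.04 = 0.6958
R_total = 30.35 + 0.6958 + 1.26 = 32.3 ft²·°F·h/BTU
Q = A·ΔT/R = 994 × (71.1 − 32.1) / 32.3 = 1200 BTU/h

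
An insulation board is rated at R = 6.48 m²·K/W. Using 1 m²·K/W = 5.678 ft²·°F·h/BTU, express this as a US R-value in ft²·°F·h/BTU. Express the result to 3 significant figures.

36.8 ft²·°F·h/BTU

R_US = 6.48 × 5.678 = 36.79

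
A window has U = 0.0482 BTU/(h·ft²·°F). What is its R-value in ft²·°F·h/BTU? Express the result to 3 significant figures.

20.7 ft²·°F·h/BTU

R = 1/U = 1/0.0482 = 20.75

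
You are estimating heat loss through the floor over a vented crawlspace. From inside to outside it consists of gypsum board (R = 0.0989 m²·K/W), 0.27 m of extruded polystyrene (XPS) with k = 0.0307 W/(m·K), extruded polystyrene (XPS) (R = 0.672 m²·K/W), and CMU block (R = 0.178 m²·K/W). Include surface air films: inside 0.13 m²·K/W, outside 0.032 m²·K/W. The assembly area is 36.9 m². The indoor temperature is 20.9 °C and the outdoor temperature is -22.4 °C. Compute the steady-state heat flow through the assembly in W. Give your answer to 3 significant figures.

0.27/0.0307 = 8.795
R_total = 0.13 + 0.0989 + 8.795 + 0.672 + 0.178 + 0.032 = 9.906 m²·K/W
Q = A·ΔT/R = 36.9 × (20.9 − (-22.4)) / 9.906 = 161.3 W

161 W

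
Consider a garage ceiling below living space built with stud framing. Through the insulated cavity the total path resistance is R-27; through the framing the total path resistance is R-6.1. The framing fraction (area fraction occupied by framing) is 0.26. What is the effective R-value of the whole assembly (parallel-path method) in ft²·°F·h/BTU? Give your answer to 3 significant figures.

U_eff = 0.74/27 + 0.26/6.1 = 0.02741 + 0.04262 = 0.07003
R_eff = 1/U_eff = 14.28 ft²·°F·h/BTU

14.3 ft²·°F·h/BTU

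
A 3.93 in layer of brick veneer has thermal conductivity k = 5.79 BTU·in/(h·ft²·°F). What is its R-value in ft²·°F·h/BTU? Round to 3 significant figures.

R = L/k = 3.93/5.79 = 0.6788 ft²·°F·h/BTU

0.679 ft²·°F·h/BTU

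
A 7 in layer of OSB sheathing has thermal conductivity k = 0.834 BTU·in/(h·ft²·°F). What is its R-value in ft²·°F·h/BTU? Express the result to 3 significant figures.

8.39 ft²·°F·h/BTU

R = L/k = 7/0.834 = 8.393 ft²·°F·h/BTU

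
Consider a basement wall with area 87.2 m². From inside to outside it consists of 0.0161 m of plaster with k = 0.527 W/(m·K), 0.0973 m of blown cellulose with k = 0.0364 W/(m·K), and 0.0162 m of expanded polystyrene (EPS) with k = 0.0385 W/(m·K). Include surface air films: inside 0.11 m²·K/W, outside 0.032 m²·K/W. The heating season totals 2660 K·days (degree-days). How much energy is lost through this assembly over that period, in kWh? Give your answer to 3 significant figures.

1700 kWh

0.0161/0.527 = 0.03055
0.0973/0.0364 = 2.673
0.0162/0.0385 = 0.4208
R_total = 0.11 + 0.03055 + 2.673 + 0.4208 + 0.032 = 3.266 m²·K/W
E = A × HDD × 24 / R / 1000 = 87.2 × 2660 × 24 / 3.266 / 1000 = 1704 kWh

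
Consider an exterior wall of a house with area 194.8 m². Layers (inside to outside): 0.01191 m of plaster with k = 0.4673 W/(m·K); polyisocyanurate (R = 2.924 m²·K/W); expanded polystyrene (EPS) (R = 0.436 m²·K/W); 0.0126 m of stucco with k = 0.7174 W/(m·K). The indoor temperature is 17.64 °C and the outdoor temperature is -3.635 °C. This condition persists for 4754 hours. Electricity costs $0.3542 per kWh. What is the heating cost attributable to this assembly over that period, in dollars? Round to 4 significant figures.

2051 dollars

0.01191/0.4673 = 0.025487
0.0126/0.7174 = 0.017563
R_total = 0.025487 + 2.924 + 0.436 + 0.017563 = 3.4031 m²·K/W
Q = 194.8 × (17.64 − (-3.635)) / 3.4031 = 1217.8 W
E = 1217.8 W × 4754 h / 1000 = 5789.6 kWh
Cost = 5789.6 × 0.3542 = $2050.7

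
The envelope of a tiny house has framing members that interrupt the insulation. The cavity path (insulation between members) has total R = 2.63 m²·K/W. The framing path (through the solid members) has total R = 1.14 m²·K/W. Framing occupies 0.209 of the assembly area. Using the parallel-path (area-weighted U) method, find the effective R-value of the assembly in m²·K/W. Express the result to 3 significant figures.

2.07 m²·K/W

U_eff = 0.791/2.63 + 0.209/1.14 = 0.3008 + 0.1833 = 0.4841
R_eff = 1/U_eff = 2.066 m²·K/W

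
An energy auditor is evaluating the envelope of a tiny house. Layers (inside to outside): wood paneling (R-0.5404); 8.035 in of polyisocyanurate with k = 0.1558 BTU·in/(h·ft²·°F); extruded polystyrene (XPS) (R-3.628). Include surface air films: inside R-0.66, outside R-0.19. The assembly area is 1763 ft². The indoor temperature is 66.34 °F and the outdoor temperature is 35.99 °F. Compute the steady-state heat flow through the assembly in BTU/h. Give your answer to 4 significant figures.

8.035/0.1558 = 51.573
R_total = 0.66 + 0.5404 + 51.573 + 3.628 + 0.19 = 56.591 ft²·°F·h/BTU
Q = A·ΔT/R = 1763 × (66.34 − 35.99) / 56.591 = 945.51 BTU/h

945.5 BTU/h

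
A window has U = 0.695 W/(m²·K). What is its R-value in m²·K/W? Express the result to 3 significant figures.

1.44 m²·K/W

R = 1/U = 1/0.695 = 1.439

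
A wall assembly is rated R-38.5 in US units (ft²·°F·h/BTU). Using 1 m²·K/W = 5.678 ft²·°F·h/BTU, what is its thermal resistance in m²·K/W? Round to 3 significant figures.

6.78 m²·K/W

R_SI = 38.5/5.678 = 6.781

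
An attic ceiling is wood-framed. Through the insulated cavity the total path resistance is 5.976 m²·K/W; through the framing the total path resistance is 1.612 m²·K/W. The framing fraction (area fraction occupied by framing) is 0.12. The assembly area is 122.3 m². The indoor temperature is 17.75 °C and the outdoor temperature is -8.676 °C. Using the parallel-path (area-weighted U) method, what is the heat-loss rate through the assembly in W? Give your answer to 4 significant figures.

U_eff = 0.88/5.976 + 0.12/1.612 = 0.14726 + 0.074442 = 0.2217
R_eff = 1/U_eff = 4.5107 m²·K/W
Q = 122.3 × (17.75 − (-8.676)) / 4.5107 = 716.5 W

716.5 W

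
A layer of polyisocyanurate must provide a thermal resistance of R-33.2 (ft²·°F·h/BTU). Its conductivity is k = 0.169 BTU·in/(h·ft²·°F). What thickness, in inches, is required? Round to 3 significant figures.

5.61 in

L = R × k = 33.2 × 0.169 = 5.611 in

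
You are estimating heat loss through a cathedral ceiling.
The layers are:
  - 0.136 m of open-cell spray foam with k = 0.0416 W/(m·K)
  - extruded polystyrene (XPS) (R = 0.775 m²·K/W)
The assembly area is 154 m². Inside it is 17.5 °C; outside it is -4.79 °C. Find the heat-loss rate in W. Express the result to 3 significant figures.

849 W

0.136/0.0416 = 3.269
R_total = 3.269 + 0.775 = 4.044 m²·K/W
Q = A·ΔT/R = 154 × (17.5 − (-4.79)) / 4.044 = 848.8 W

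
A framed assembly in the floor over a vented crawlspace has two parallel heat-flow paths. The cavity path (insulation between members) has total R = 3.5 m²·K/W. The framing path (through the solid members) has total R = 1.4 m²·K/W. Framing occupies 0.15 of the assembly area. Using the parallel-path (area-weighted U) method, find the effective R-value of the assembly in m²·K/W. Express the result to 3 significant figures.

U_eff = 0.85/3.5 + 0.15/1.4 = 0.2429 + 0.1071 = 0.35
R_eff = 1/U_eff = 2.857 m²·K/W

2.86 m²·K/W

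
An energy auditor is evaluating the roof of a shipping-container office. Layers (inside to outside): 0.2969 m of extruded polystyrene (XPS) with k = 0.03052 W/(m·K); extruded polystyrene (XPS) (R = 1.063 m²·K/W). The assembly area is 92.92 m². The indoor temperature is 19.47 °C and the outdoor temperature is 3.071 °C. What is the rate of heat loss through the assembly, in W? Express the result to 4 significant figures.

141.2 W

0.2969/0.03052 = 9.728
R_total = 9.728 + 1.063 = 10.791 m²·K/W
Q = A·ΔT/R = 92.92 × (19.47 − 3.071) / 10.791 = 141.21 W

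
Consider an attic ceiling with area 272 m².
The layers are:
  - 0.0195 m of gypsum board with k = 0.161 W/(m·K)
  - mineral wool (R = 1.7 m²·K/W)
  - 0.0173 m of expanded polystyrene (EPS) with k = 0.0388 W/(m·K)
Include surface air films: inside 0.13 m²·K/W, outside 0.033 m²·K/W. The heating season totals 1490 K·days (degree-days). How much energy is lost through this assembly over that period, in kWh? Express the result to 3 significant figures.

0.0195/0.161 = 0.1211
0.0173/0.0388 = 0.4459
R_total = 0.13 + 0.1211 + 1.7 + 0.4459 + 0.033 = 2.43 m²·K/W
E = A × HDD × 24 / R / 1000 = 272 × 1490 × 24 / 2.43 / 1000 = 4003 kWh

4000 kWh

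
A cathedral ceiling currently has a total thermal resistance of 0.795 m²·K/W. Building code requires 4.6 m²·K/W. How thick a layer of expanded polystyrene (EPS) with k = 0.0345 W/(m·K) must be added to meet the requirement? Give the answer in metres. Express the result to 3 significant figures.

0.131 m

ΔR = 4.6 − 0.795 = 3.805 m²·K/W
L = ΔR × k = 3.805 × 0.0345 = 0.1313 m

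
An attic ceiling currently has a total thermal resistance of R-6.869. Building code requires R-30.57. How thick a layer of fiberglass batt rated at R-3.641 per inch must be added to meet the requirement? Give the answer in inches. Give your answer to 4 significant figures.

6.509 in

ΔR = 30.57 − 6.869 = 23.701 ft²·°F·h/BTU
L = ΔR / (R/in) = 23.701/3.641 = 6.5095 in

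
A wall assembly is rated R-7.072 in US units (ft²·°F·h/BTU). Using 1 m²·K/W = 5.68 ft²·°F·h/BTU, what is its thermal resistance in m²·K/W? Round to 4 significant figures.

1.245 m²·K/W

R_SI = 7.072/5.68 = 1.2451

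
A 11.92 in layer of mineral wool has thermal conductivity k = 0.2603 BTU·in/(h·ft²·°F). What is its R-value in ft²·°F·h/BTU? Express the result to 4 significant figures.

R = L/k = 11.92/0.2603 = 45.793 ft²·°F·h/BTU

45.79 ft²·°F·h/BTU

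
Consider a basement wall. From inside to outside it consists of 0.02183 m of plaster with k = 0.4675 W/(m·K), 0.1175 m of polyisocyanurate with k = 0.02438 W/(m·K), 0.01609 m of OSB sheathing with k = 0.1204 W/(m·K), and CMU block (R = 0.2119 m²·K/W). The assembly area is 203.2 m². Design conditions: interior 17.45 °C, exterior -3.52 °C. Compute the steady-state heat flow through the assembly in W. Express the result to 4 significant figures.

0.02183/0.4675 = 0.046695
0.1175/0.02438 = 4.8195
0.01609/0.1204 = 0.13364
R_total = 0.046695 + 4.8195 + 0.13364 + 0.2119 = 5.2118 m²·K/W
Q = A·ΔT/R = 203.2 × (17.45 − (-3.52)) / 5.2118 = 817.59 W

817.6 W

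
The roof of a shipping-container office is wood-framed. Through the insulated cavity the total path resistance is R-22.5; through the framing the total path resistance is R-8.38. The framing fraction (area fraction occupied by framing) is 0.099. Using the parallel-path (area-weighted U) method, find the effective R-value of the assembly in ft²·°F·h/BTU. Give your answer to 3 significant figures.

19.3 ft²·°F·h/BTU

U_eff = 0.901/22.5 + 0.099/8.38 = 0.04004 + 0.01181 = 0.05186
R_eff = 1/U_eff = 19.28 ft²·°F·h/BTU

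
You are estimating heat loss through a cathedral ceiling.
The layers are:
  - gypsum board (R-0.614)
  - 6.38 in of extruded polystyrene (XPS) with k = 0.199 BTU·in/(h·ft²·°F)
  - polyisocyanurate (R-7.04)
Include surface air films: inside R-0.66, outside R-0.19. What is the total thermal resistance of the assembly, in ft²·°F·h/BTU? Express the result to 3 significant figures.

6.38/0.199 = 32.06
R_total = 0.66 + 0.614 + 32.06 + 7.04 + 0.19 = 40.56 ft²·°F·h/BTU

40.6 ft²·°F·h/BTU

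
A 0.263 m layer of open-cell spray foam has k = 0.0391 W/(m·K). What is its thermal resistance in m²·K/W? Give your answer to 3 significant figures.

6.73 m²·K/W

R = L/k = 0.263/0.0391 = 6.726 m²·K/W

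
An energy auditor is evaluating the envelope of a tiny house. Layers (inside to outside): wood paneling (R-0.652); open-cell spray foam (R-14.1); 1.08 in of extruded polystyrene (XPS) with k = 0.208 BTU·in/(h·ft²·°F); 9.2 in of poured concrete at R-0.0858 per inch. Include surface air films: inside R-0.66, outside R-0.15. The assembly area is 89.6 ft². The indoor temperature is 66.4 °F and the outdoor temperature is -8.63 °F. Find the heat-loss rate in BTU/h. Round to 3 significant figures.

1.08/0.208 = 5.192
9.2 × 0.0858 = 0.7894
R_total = 0.66 + 0.652 + 14.1 + 5.192 + 0.7894 + 0.15 = 21.54 ft²·°F·h/BTU
Q = A·ΔT/R = 89.6 × (66.4 − (-8.63)) / 21.54 = 312 BTU/h

312 BTU/h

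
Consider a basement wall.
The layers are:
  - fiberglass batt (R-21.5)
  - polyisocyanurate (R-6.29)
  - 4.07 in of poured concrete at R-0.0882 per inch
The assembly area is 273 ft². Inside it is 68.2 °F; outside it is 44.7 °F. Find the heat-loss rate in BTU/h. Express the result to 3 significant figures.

4.07 × 0.0882 = 0.359
R_total = 21.5 + 6.29 + 0.359 = 28.15 ft²·°F·h/BTU
Q = A·ΔT/R = 273 × (68.2 − 44.7) / 28.15 = 227.9 BTU/h

228 BTU/h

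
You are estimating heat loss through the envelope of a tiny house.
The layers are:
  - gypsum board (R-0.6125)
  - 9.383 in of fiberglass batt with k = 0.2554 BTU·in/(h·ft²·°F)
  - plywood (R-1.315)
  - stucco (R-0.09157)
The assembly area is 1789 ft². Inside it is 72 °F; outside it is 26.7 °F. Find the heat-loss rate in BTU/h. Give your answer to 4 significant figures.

2091 BTU/h

9.383/0.2554 = 36.738
R_total = 0.6125 + 36.738 + 1.315 + 0.09157 = 38.758 ft²·°F·h/BTU
Q = A·ΔT/R = 1789 × (72 − 26.7) / 38.758 = 2091 BTU/h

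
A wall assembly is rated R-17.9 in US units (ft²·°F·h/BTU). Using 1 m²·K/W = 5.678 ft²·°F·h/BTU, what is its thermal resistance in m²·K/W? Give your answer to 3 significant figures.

3.15 m²·K/W

R_SI = 17.9/5.678 = 3.153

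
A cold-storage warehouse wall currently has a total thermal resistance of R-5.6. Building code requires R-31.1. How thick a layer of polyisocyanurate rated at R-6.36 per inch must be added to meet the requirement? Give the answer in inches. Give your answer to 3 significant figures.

ΔR = 31.1 − 5.6 = 25.5 ft²·°F·h/BTU
L = ΔR / (R/in) = 25.5/6.36 = 4.009 in

4.01 in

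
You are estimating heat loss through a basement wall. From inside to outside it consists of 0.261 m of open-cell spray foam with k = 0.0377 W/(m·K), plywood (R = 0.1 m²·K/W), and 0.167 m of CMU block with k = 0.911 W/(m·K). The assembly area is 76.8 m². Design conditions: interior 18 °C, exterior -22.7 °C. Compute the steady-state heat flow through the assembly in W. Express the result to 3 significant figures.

434 W

0.261/0.0377 = 6.923
0.167/0.911 = 0.1833
R_total = 6.923 + 0.1 + 0.1833 = 7.206 m²·K/W
Q = A·ΔT/R = 76.8 × (18 − (-22.7)) / 7.206 = 433.7 W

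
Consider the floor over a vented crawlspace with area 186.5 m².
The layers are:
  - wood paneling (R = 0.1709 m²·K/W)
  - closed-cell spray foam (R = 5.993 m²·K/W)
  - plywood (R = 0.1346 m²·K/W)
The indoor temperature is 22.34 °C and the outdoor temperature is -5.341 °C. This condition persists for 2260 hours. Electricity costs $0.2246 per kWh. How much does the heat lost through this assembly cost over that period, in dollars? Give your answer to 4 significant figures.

R_total = 0.1709 + 5.993 + 0.1346 = 6.2985 m²·K/W
Q = 186.5 × (22.34 − (-5.341)) / 6.2985 = 819.64 W
E = 819.64 W × 2260 h / 1000 = 1852.4 kWh
Cost = 1852.4 × 0.2246 = $416.05

416.0 dollars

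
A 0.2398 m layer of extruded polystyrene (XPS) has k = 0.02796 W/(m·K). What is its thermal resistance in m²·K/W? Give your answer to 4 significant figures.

8.577 m²·K/W

R = L/k = 0.2398/0.02796 = 8.5765 m²·K/W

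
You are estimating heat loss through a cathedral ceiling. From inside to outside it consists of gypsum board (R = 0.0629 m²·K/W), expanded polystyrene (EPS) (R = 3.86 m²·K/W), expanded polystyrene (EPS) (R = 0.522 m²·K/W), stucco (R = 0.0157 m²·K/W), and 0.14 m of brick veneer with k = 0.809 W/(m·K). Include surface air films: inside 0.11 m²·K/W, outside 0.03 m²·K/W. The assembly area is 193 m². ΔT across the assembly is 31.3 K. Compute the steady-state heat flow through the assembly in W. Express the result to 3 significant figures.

1270 W

0.14/0.809 = 0.1731
R_total = 0.11 + 0.0629 + 3.86 + 0.522 + 0.0157 + 0.1731 + 0.03 = 4.774 m²·K/W
Q = A·ΔT/R = 193 × 31.3 / 4.774 = 1265 W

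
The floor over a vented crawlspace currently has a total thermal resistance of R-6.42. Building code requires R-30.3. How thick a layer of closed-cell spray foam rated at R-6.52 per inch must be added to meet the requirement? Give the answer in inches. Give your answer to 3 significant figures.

ΔR = 30.3 − 6.42 = 23.88 ft²·°F·h/BTU
L = ΔR / (R/in) = 23.88/6.52 = 3.663 in

3.66 in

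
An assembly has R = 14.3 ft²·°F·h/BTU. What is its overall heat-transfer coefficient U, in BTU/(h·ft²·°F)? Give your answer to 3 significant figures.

U = 1/R = 1/14.3 = 0.06993

0.0699 BTU/(h·ft²·°F)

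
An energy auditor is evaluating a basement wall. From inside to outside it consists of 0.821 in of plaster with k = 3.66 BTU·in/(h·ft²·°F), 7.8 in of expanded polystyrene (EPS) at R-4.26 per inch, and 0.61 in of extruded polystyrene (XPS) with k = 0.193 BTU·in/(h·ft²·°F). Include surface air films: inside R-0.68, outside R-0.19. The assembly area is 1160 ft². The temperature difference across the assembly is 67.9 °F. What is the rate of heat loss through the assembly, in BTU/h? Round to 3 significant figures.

0.821/3.66 = 0.2243
7.8 × 4.26 = 33.23
0.61/0.193 = 3.161
R_total = 0.68 + 0.2243 + 33.23 + 3.161 + 0.19 = 37.48 ft²·°F·h/BTU
Q = A·ΔT/R = 1160 × 67.9 / 37.48 = 2101 BTU/h

2100 BTU/h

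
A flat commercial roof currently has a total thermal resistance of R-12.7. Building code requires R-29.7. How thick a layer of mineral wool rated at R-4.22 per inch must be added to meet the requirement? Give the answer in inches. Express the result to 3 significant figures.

ΔR = 29.7 − 12.7 = 17 ft²·°F·h/BTU
L = ΔR / (R/in) = 17/4.22 = 4.028 in

4.03 in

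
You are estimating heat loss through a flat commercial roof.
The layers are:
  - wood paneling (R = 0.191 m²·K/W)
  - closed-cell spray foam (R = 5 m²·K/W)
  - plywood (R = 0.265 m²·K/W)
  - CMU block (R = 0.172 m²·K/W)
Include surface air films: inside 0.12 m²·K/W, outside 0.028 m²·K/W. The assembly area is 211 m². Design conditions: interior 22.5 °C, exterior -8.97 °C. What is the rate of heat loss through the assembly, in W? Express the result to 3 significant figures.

R_total = 0.12 + 0.191 + 5 + 0.265 + 0.172 + 0.028 = 5.776 m²·K/W
Q = A·ΔT/R = 211 × (22.5 − (-8.97)) / 5.776 = 1150 W

1150 W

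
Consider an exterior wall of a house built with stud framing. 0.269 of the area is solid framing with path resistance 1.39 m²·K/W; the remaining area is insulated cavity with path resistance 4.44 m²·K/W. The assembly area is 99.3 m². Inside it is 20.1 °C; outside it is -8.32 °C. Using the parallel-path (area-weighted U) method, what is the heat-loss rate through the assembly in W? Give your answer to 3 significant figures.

1010 W

U_eff = 0.731/4.44 + 0.269/1.39 = 0.1646 + 0.1935 = 0.3582
R_eff = 1/U_eff = 2.792 m²·K/W
Q = 99.3 × (20.1 − (-8.32)) / 2.792 = 1011 W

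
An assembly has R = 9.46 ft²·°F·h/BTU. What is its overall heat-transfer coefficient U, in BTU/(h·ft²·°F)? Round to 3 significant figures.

U = 1/R = 1/9.46 = 0.1057

0.106 BTU/(h·ft²·°F)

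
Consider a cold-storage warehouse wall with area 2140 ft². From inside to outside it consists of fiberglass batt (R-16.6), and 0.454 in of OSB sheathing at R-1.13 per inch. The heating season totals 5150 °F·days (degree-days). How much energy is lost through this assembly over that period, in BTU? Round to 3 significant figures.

15500000 BTU

0.454 × 1.13 = 0.513
R_total = 16.6 + 0.513 = 17.11 ft²·°F·h/BTU
E = A × HDD × 24 / R = 2140 × 5150 × 24 / 17.11 = 15460000 BTU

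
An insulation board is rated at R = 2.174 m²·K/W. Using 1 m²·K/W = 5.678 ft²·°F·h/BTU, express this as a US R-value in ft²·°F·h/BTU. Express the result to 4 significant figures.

12.34 ft²·°F·h/BTU

R_US = 2.174 × 5.678 = 12.344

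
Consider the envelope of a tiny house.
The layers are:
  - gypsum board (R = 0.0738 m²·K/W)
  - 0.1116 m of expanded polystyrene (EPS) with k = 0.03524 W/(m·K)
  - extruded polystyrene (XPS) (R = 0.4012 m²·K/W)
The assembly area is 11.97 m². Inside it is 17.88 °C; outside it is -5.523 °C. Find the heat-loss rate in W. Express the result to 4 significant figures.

0.1116/0.03524 = 3.1669
R_total = 0.0738 + 3.1669 + 0.4012 = 3.6419 m²·K/W
Q = A·ΔT/R = 11.97 × (17.88 − (-5.523)) / 3.6419 = 76.921 W

76.92 W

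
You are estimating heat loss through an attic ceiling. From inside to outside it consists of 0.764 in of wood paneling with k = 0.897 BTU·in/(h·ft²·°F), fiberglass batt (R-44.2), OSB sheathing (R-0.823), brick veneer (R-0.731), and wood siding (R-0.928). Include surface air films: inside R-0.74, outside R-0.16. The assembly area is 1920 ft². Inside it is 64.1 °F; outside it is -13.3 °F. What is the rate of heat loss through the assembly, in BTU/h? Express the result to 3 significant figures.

0.764/0.897 = 0.8517
R_total = 0.74 + 0.8517 + 44.2 + 0.823 + 0.731 + 0.928 + 0.16 = 48.43 ft²·°F·h/BTU
Q = A·ΔT/R = 1920 × (64.1 − (-13.3)) / 48.43 = 3068 BTU/h

3070 BTU/h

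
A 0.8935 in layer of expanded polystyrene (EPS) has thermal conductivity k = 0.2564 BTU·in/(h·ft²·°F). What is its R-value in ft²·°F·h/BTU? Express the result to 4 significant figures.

3.485 ft²·°F·h/BTU

R = L/k = 0.8935/0.2564 = 3.4848 ft²·°F·h/BTU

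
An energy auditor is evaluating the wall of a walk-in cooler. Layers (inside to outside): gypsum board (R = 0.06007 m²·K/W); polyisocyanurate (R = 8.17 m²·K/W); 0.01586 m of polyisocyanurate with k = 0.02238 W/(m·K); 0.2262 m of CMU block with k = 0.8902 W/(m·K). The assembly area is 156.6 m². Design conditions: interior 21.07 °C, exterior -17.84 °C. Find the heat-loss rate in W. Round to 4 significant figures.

662.8 W

0.01586/0.02238 = 0.70867
0.2262/0.8902 = 0.2541
R_total = 0.06007 + 8.17 + 0.70867 + 0.2541 = 9.1928 m²·K/W
Q = A·ΔT/R = 156.6 × (21.07 − (-17.84)) / 9.1928 = 662.83 W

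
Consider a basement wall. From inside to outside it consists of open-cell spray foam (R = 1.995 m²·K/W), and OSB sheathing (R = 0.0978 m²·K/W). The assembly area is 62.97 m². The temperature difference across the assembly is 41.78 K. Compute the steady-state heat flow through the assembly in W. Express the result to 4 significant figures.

1257 W

R_total = 1.995 + 0.0978 = 2.0928 m²·K/W
Q = A·ΔT/R = 62.97 × 41.78 / 2.0928 = 1257.1 W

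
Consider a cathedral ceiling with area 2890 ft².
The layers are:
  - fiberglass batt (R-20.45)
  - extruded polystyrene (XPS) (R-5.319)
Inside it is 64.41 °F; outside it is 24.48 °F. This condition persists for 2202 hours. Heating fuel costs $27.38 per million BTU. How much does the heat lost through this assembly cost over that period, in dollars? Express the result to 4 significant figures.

R_total = 20.45 + 5.319 = 25.769 ft²·°F·h/BTU
Q = 2890 × (64.41 − 24.48) / 25.769 = 4478.2 BTU/h
E = 4478.2 × 2202 = 9860900 BTU
Cost = 9860900/10⁶ × 27.38 = $269.99

270.0 dollars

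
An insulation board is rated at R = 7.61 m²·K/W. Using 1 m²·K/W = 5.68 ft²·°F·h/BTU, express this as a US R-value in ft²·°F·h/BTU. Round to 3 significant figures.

R_US = 7.61 × 5.68 = 43.22

43.2 ft²·°F·h/BTU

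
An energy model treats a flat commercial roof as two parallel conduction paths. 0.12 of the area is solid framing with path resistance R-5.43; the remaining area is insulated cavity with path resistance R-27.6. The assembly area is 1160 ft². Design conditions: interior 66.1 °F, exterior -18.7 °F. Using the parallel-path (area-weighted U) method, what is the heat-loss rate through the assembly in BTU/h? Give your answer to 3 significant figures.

U_eff = 0.88/27.6 + 0.12/5.43 = 0.03188 + 0.0221 = 0.05398
R_eff = 1/U_eff = 18.52 ft²·°F·h/BTU
Q = 1160 × (66.1 − (-18.7)) / 18.52 = 5310 BTU/h

5310 BTU/h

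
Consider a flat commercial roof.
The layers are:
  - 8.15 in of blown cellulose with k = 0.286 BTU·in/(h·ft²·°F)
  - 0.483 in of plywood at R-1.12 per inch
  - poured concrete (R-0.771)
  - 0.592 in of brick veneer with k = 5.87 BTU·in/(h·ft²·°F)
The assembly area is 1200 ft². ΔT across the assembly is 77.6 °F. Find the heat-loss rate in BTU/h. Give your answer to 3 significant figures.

3110 BTU/h

8.15/0.286 = 28.5
0.483 × 1.12 = 0.541
0.592/5.87 = 0.1009
R_total = 28.5 + 0.541 + 0.771 + 0.1009 = 29.91 ft²·°F·h/BTU
Q = A·ΔT/R = 1200 × 77.6 / 29.91 = 3113 BTU/h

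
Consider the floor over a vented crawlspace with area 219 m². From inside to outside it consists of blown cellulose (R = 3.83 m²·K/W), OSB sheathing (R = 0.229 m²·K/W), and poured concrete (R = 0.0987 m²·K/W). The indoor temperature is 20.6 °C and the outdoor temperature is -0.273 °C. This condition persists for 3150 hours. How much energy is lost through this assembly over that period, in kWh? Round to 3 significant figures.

3460 kWh

R_total = 3.83 + 0.229 + 0.0987 = 4.158 m²·K/W
Q = 219 × (20.6 − (-0.273)) / 4.158 = 1099 W
E = 1099 W × 3150 h / 1000 = 3463 kWh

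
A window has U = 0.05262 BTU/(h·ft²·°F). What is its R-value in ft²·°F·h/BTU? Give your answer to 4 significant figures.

19.00 ft²·°F·h/BTU

R = 1/U = 1/0.05262 = 19.004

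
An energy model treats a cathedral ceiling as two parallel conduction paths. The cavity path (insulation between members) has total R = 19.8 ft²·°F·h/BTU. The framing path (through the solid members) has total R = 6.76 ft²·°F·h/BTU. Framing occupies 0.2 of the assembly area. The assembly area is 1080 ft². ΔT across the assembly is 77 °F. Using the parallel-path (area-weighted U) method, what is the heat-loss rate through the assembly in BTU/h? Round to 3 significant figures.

5820 BTU/h

U_eff = 0.8/19.8 + 0.2/6.76 = 0.0404 + 0.02959 = 0.06999
R_eff = 1/U_eff = 14.29 ft²·°F·h/BTU
Q = 1080 × 77 / 14.29 = 5820 BTU/h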